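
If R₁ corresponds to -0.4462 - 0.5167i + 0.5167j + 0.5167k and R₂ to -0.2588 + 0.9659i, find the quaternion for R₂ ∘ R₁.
0.6146 - 0.2973i - 0.6328j + 0.3654k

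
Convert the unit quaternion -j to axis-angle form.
axis = (0, -1, 0), θ = π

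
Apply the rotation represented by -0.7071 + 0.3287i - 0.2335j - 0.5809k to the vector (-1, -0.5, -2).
(0.375, -2.195, -0.541)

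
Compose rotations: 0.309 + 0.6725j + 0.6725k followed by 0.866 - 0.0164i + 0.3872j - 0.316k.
0.2197 + 0.4678i + 0.7131j + 0.4737k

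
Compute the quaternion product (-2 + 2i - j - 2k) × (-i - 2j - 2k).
-4 + 10j - k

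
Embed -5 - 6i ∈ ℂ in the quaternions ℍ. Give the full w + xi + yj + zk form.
-5 - 6i + 0j + 0k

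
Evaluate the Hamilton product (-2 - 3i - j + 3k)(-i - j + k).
-7 + 4i + 2j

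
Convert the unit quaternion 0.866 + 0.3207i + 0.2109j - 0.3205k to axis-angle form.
axis = (0.6413, 0.4218, -0.6409), θ = π/3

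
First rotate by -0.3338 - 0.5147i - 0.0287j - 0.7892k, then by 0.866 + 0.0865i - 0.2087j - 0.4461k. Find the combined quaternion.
-0.6026 - 0.3227i + 0.3427j - 0.6444k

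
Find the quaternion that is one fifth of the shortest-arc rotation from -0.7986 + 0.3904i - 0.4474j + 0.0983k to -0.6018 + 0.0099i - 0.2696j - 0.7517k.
-0.8244 + 0.3357i - 0.4459j - 0.0942k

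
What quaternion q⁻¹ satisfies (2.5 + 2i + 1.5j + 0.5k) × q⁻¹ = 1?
0.1961 - 0.1569i - 0.1176j - 0.0392k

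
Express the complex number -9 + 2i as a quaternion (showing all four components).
-9 + 2i + 0j + 0k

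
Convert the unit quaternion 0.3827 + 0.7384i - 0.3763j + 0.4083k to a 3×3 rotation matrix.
[[0.3834, -0.8682, 0.315], [-0.2432, -0.4239, -0.8725], [0.891, 0.2579, -0.3737]]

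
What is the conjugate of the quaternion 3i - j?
-3i + j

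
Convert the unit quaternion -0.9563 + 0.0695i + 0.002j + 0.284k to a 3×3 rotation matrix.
[[0.8387, 0.5435, 0.0357], [-0.5429, 0.829, 0.1341], [0.0433, -0.1318, 0.9903]]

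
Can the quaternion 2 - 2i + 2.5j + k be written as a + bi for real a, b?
No. The quaternion 2 - 2i + 2.5j + k has j-coefficient y = 2.5 and k-coefficient z = 1, not both zero, so it does not lie in the complex subalgebra spanned by 1 and i.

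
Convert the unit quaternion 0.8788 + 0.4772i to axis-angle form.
axis = (1, 0, 0), θ = 57°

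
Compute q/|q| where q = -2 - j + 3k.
-0.5345 - 0.2673j + 0.8018k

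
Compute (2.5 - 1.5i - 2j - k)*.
2.5 + 1.5i + 2j + k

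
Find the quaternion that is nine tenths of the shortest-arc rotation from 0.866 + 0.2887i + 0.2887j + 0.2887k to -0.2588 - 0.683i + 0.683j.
0.3676 + 0.6955i - 0.6161j + 0.0397k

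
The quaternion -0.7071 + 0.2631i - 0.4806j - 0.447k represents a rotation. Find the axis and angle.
axis = (0.3721, -0.6797, -0.6321), θ = 3π/2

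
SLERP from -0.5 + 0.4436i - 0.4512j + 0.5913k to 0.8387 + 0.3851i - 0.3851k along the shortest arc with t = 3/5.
-0.8101 - 0.053i - 0.2138j + 0.5434k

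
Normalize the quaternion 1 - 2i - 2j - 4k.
0.2 - 0.4i - 0.4j - 0.8k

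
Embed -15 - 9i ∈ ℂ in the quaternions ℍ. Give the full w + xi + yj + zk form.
-15 - 9i + 0j + 0k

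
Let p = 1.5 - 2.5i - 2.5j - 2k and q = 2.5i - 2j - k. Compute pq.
-0.75 + 2.25i - 10.5j + 9.75k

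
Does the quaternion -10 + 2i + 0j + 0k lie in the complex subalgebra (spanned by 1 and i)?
Yes. The quaternion -10 + 2i has j- and k-coefficients y = z = 0, so it lies in the complex subalgebra spanned by 1 and i.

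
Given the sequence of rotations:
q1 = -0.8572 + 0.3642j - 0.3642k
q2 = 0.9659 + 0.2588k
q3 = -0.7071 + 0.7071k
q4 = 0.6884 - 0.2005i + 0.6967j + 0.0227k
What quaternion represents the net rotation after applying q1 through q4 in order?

q2 · q1 = -0.7337 - 0.0943i + 0.3518j - 0.5736k
q3 · q2 · q1 = 0.9244 - 0.1821i - 0.3154j - 0.1132k
q4 · q3 · q2 · q1 = 0.8222 - 0.3824i + 0.4001j + 0.1332k
0.8222 - 0.3824i + 0.4001j + 0.1332k


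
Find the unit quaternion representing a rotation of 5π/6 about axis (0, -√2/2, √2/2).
0.2588 - 0.683j + 0.683k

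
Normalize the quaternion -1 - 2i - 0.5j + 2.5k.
-0.2949 - 0.5898i - 0.1474j + 0.7372k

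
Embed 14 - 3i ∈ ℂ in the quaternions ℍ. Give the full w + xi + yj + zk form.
14 - 3i + 0j + 0k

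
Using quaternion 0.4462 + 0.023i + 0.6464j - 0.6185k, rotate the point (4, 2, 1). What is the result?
(-0.691, -2.441, -3.816)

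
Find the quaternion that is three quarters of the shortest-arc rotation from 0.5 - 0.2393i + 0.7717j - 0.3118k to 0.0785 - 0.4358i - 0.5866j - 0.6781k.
0.1104 + 0.3046i + 0.8057j + 0.4959k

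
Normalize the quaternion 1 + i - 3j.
0.3015 + 0.3015i - 0.9045j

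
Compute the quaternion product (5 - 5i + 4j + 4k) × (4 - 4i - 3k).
12 - 52i - 15j + 17k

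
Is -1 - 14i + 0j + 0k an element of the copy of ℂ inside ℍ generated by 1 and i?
Yes. The quaternion -1 - 14i has j- and k-coefficients y = z = 0, so it lies in the complex subalgebra spanned by 1 and i.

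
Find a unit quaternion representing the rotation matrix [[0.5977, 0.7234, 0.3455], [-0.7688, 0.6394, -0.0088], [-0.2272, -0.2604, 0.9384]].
0.891 - 0.0706i + 0.1607j - 0.4187k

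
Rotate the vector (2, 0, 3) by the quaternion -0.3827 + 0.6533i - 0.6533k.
(-2.268, 2.5, -1.268)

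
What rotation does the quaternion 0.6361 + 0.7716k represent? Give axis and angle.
axis = (0, 0, 1), θ = 101°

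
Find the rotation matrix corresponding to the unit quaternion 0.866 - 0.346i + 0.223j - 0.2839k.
[[0.7393, 0.3374, 0.5827], [-0.646, 0.5994, 0.4727], [-0.1898, -0.7259, 0.6611]]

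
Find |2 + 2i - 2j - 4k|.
√28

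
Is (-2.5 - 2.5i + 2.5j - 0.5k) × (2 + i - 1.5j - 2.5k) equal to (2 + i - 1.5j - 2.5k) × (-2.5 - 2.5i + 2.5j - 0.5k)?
No: pq = -14.5i + 2j + 6.5k ≠ -0.5i + 15.5j + 4k = qp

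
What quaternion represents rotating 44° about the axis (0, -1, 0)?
0.9272 - 0.3746j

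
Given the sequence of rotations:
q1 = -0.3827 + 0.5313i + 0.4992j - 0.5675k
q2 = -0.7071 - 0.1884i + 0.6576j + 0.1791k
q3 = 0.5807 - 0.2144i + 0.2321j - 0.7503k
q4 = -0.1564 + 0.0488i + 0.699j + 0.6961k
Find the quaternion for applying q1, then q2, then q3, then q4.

q2 · q1 = 0.1441 - 0.7662i - 0.6164j - 0.1107k
q3 · q2 · q1 = -0.0206 - 0.964i + 0.2266j + 0.1376k
q4 · q3 · q2 · q1 = -0.2039 + 0.0882i - 0.7276j + 0.649k
-0.2039 + 0.0882i - 0.7276j + 0.649k


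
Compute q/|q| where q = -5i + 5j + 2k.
-0.6804i + 0.6804j + 0.2722k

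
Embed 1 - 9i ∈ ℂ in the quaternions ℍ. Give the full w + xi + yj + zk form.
1 - 9i + 0j + 0k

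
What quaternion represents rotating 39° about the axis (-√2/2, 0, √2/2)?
0.9426 - 0.236i + 0.236k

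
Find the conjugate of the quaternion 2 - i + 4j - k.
2 + i - 4j + k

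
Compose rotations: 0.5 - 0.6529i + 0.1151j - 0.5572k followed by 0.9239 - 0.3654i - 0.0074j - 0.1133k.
0.1611 - 0.7688i - 0.027j - 0.6183k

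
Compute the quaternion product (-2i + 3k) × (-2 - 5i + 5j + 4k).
-22 - 11i - 7j - 16k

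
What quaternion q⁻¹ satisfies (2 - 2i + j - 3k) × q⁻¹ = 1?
0.1111 + 0.1111i - 0.0556j + 0.1667k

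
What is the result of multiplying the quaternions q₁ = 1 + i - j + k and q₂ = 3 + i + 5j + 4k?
3 - 5i - j + 13k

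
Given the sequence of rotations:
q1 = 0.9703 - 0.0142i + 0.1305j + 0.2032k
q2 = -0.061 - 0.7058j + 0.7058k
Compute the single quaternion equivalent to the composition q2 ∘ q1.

q2 · q1 = -0.1105 - 0.2347i - 0.7028j + 0.6624k
-0.1105 - 0.2347i - 0.7028j + 0.6624k


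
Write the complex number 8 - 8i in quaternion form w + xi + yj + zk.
8 - 8i + 0j + 0k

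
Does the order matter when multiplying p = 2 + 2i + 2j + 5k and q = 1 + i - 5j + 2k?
Yes: pq = 33i - 7j - 3k ≠ -25i - 9j + 21k = qp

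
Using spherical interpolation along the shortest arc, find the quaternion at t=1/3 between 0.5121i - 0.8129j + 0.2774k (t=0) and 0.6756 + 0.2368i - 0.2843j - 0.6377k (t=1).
0.3076 + 0.5247i - 0.7912j - 0.0645k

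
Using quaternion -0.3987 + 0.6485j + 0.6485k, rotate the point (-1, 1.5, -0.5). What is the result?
(1.716, 0.335, 0.665)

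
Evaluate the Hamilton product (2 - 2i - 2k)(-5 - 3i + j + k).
-14 + 6i + 10j + 10k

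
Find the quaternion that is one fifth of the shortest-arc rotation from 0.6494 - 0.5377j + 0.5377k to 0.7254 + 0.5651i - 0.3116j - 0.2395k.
0.7298 + 0.1351i - 0.5352j + 0.4034k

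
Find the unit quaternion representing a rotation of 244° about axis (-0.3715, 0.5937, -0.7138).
-0.5299 - 0.315i + 0.5035j - 0.6053k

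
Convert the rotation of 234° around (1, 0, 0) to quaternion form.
-0.454 + 0.891i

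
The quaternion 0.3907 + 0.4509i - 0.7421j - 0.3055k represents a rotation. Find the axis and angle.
axis = (0.4898, -0.8062, -0.3319), θ = 134°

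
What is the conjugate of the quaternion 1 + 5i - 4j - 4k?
1 - 5i + 4j + 4k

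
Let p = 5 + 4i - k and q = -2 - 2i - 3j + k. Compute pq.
-1 - 21i - 17j - 5k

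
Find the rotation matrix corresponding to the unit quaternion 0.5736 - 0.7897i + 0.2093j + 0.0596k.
[[0.9053, -0.3989, 0.146], [-0.2622, -0.2544, 0.9309], [-0.3342, -0.881, -0.3349]]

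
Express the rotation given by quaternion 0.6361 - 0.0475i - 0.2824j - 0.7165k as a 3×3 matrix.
[[-0.1862, 0.9384, -0.2912], [-0.8847, -0.0313, 0.4651], [0.4273, 0.3442, 0.836]]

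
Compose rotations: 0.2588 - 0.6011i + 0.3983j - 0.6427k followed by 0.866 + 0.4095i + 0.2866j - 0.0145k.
0.3468 - 0.593i + 0.691j - 0.225k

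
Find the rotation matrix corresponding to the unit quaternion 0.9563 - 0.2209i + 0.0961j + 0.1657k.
[[0.9266, -0.3594, 0.1106], [0.2745, 0.8475, 0.4543], [-0.257, -0.3906, 0.8839]]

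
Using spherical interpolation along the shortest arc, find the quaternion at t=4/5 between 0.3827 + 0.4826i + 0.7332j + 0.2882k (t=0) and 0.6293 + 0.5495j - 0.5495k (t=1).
0.6338 + 0.1166i + 0.6498j - 0.4031k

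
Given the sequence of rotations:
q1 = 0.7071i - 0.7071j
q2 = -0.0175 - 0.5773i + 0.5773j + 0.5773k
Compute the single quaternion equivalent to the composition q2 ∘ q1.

q2 · q1 = 0.8164 + 0.3958i + 0.4206j
0.8164 + 0.3958i + 0.4206j


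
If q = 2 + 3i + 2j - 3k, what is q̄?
2 - 3i - 2j + 3k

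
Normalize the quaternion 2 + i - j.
0.8165 + 0.4082i - 0.4082j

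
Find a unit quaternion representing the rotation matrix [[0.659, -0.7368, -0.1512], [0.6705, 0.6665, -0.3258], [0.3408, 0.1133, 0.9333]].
0.9026 + 0.1216i - 0.1363j + 0.3898k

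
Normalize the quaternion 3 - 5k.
0.5145 - 0.8575k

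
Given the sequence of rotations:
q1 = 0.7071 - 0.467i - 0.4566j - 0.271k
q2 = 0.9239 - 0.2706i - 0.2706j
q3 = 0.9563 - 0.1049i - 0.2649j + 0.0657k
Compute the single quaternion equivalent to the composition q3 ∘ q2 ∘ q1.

q2 · q1 = 0.4034 - 0.5495i - 0.6865j - 0.2532k
q3 · q2 · q1 = 0.1629 - 0.4556i - 0.826j - 0.2892k
0.1629 - 0.4556i - 0.826j - 0.2892k


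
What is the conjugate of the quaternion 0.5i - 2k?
-0.5i + 2k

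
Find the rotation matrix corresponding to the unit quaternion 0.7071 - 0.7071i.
[[1, 0, 0], [0, 0, 1], [0, -1, 0]]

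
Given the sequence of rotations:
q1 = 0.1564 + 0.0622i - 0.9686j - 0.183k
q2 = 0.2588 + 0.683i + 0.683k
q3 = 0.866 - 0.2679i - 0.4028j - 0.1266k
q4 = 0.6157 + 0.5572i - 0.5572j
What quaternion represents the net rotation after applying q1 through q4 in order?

q2 · q1 = 0.123 + 0.7845i - 0.0832j - 0.6021k
q3 · q2 · q1 = 0.2069 + 0.8784i - 0.3822j - 0.1987k
q4 · q3 · q2 · q1 = -0.575 + 0.7668i - 0.2399j + 0.1541k
-0.575 + 0.7668i - 0.2399j + 0.1541k


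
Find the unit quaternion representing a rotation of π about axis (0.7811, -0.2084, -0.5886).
0.7811i - 0.2084j - 0.5886k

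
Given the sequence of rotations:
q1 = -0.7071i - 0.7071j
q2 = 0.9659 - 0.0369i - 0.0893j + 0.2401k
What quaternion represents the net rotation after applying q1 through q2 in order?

q2 · q1 = -0.0892 - 0.5132i - 0.8528j - 0.0371k
-0.0892 - 0.5132i - 0.8528j - 0.0371k


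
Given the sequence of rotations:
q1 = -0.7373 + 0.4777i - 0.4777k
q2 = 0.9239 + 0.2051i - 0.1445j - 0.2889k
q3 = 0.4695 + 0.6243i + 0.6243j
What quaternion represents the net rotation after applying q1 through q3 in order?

q2 · q1 = -0.9172 + 0.3592i + 0.0665j - 0.1593k
q3 · q2 · q1 = -0.6964 - 0.5034i - 0.4419j - 0.2575k
-0.6964 - 0.5034i - 0.4419j - 0.2575k


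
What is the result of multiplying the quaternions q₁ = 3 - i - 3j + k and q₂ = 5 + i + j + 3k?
16 - 12i - 8j + 16k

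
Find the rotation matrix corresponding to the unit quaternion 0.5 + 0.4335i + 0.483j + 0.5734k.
[[-0.1242, -0.1546, 0.9801], [0.9922, -0.0334, 0.1204], [0.0141, 0.9874, 0.1576]]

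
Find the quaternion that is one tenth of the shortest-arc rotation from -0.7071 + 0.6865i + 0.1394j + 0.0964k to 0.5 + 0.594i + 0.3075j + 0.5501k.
-0.6132 + 0.7499i + 0.179j + 0.1721k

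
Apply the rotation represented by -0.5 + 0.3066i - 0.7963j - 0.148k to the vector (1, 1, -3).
(-3.065, -1.199, 0.411)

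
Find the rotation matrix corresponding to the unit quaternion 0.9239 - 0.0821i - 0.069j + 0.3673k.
[[0.7207, -0.6674, -0.1878], [0.69, 0.7167, 0.101], [0.0672, -0.2024, 0.977]]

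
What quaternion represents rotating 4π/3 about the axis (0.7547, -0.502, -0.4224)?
-0.5 + 0.6536i - 0.4347j - 0.3658k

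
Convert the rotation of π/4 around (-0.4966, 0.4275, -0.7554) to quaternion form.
0.9239 - 0.19i + 0.1636j - 0.2891k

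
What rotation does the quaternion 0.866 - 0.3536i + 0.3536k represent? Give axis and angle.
axis = (-√2/2, 0, √2/2), θ = π/3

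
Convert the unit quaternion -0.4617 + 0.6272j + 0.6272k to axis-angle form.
axis = (0, √2/2, √2/2), θ = 235°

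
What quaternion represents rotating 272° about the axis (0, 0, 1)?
-0.7193 + 0.6947k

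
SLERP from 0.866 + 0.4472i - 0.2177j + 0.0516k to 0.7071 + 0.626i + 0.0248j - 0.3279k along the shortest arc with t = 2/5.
0.8284 + 0.5361i - 0.1241j - 0.1043k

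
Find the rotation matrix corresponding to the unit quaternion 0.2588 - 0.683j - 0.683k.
[[-0.866, 0.3535, -0.3535], [-0.3535, 0.067, 0.933], [0.3535, 0.933, 0.067]]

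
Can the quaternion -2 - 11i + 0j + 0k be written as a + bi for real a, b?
Yes. The quaternion -2 - 11i has j- and k-coefficients y = z = 0, so it lies in the complex subalgebra spanned by 1 and i.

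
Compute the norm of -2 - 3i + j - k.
√15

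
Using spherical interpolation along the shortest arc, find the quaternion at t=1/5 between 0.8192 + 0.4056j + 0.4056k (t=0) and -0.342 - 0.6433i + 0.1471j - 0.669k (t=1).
0.7863 + 0.155i + 0.3131j + 0.5097k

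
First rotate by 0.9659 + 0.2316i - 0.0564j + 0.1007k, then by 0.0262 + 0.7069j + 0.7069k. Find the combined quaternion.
-0.006 + 0.1171i + 0.845j + 0.5217k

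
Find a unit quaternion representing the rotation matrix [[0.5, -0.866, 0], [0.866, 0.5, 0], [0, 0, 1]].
0.866 + 0.5k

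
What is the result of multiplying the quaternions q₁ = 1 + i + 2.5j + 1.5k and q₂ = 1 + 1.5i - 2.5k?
3.25 - 3.75i + 7.25j - 4.75k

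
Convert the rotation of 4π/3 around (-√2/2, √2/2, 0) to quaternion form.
-0.5 - 0.6124i + 0.6124j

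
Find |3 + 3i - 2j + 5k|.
√47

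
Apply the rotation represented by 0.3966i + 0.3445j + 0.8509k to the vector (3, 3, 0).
(-1.236, -1.468, 3.784)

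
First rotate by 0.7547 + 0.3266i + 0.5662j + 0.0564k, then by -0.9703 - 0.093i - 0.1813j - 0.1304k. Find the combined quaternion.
-0.5919 - 0.3235i - 0.7236j - 0.1466k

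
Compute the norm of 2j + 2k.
√8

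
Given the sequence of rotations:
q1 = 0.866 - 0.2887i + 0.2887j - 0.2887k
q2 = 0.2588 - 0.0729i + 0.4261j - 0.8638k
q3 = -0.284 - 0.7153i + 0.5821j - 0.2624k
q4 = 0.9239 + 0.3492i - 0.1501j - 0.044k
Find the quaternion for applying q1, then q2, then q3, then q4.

q2 · q1 = -0.1693 - 0.0115i + 0.6721j - 0.7208k
q3 · q2 · q1 = -0.5405 - 0.1189i - 0.802j - 0.2249k
q4 · q3 · q2 · q1 = -0.5881 - 0.3001i - 0.5761j - 0.4819k
-0.5881 - 0.3001i - 0.5761j - 0.4819k


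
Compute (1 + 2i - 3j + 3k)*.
1 - 2i + 3j - 3k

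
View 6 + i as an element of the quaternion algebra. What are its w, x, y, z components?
6 + i + 0j + 0k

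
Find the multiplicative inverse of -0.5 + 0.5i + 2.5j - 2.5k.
-0.0385 - 0.0385i - 0.1923j + 0.1923k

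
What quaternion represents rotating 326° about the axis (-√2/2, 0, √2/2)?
-0.9563 - 0.2067i + 0.2067k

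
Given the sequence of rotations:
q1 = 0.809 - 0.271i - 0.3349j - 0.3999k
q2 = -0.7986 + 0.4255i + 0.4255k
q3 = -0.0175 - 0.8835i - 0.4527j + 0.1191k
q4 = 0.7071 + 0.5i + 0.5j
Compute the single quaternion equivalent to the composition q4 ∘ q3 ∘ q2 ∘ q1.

q2 · q1 = -0.3606 + 0.7032i + 0.3223j + 0.5211k
q3 · q2 · q1 = 0.7114 + 0.032i + 0.7017j - 0.0185k
q4 · q3 · q2 · q1 = 0.1362 + 0.3691i + 0.8611j + 0.3218k
0.1362 + 0.3691i + 0.8611j + 0.3218k


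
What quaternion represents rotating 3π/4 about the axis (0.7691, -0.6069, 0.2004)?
0.3827 + 0.7106i - 0.5607j + 0.1851k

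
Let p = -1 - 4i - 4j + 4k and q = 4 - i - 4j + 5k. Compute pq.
-44 - 19i + 4j + 23k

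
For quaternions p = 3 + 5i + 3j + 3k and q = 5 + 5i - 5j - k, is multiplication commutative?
No: pq = 8 + 52i + 20j - 28k ≠ 8 + 28i - 20j + 52k = qp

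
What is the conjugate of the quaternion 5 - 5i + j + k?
5 + 5i - j - k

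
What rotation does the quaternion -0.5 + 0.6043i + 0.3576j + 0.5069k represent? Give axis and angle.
axis = (0.6978, 0.4129, 0.5853), θ = 4π/3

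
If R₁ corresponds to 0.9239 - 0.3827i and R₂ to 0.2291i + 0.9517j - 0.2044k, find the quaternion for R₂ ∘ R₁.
0.0877 + 0.2117i + 0.9575j + 0.1754k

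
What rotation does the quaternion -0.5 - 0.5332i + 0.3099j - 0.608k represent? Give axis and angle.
axis = (-0.6157, 0.3578, -0.7021), θ = 4π/3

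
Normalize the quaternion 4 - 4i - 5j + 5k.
0.4417 - 0.4417i - 0.5522j + 0.5522k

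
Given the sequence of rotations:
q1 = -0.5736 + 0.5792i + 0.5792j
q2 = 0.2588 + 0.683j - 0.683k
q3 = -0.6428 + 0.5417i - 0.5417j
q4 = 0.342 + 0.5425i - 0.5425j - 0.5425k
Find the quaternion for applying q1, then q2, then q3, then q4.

q2 · q1 = -0.544 + 0.5455i - 0.6375j - 0.0038k
q3 · q2 · q1 = -0.2911 - 0.6433i + 0.7065j - 0.0474k
q4 · q3 · q2 · q1 = 0.607 + 0.0311i + 0.7742j + 0.176k
0.607 + 0.0311i + 0.7742j + 0.176k


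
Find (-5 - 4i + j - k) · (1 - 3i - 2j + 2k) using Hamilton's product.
-13 + 11i + 22j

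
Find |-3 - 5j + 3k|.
√43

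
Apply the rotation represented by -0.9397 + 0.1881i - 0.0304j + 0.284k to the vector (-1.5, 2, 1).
(-0.047, 2.69, 0.111)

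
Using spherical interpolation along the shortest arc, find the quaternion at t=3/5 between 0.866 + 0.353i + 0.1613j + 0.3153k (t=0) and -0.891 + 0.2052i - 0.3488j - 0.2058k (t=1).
0.9217 + 0.0207i + 0.2859j + 0.2615k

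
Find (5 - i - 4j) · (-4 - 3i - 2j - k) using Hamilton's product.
-31 - 7i + 5j - 15k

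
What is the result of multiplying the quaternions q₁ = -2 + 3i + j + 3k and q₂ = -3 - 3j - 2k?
15 - 2i + 9j - 14k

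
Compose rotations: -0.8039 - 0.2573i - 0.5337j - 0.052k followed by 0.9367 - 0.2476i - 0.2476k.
-0.8296 - 0.1741i - 0.4491j + 0.2825k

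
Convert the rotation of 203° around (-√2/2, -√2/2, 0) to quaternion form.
-0.1994 - 0.6929i - 0.6929j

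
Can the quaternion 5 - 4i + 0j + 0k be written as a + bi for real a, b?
Yes. The quaternion 5 - 4i has j- and k-coefficients y = z = 0, so it lies in the complex subalgebra spanned by 1 and i.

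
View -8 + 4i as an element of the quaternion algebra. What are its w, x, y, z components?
-8 + 4i + 0j + 0k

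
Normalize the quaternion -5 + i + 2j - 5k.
-0.6742 + 0.1348i + 0.2697j - 0.6742k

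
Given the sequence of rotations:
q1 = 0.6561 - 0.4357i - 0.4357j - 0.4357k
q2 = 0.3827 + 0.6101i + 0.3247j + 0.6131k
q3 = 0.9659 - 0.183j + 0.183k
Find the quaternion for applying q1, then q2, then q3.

q2 · q1 = 0.9255 + 0.3592i + 0.045j + 0.1112k
q3 · q2 · q1 = 0.8818 + 0.3184i - 0.0602j + 0.3425k
0.8818 + 0.3184i - 0.0602j + 0.3425k


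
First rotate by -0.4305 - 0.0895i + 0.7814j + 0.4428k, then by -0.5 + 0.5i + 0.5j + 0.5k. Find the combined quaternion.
-0.3521 - 0.3398i - 0.8721j - 0.0012k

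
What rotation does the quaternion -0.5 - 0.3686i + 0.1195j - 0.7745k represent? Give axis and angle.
axis = (-0.4256, 0.138, -0.8943), θ = 4π/3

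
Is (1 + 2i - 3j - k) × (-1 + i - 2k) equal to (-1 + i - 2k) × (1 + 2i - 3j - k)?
No: pq = -5 + 5i + 6j + 2k ≠ -5 - 7i - 4k = qp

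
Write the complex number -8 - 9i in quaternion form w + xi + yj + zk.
-8 - 9i + 0j + 0k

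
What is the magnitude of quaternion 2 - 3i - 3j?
√22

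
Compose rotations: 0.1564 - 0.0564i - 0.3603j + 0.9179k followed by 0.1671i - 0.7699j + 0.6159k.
-0.8333 - 0.4586i - 0.3085j - 0.0073k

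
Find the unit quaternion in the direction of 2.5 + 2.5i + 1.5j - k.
0.6299 + 0.6299i + 0.378j - 0.252k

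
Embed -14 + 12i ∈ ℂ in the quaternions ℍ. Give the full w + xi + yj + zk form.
-14 + 12i + 0j + 0k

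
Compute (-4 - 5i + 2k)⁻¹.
-0.0889 + 0.1111i - 0.0444k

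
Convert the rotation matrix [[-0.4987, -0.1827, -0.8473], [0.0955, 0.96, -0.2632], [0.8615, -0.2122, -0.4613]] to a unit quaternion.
-0.5 - 0.0255i + 0.8544j - 0.1391k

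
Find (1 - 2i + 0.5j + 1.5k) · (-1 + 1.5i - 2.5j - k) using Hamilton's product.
4.75 + 6.75i - 2.75j + 1.75k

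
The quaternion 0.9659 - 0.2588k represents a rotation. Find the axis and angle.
axis = (0, 0, -1), θ = π/6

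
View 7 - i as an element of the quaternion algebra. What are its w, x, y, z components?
7 - i + 0j + 0k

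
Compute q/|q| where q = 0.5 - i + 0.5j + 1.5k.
0.2582 - 0.5164i + 0.2582j + 0.7746k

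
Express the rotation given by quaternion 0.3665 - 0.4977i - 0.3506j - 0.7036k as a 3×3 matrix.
[[-0.2359, 0.8647, 0.4434], [-0.1668, -0.4855, 0.8582], [0.9574, 0.1286, 0.2587]]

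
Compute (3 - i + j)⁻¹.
0.2727 + 0.0909i - 0.0909j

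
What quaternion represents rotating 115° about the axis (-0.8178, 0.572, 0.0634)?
0.5373 - 0.6897i + 0.4824j + 0.0535k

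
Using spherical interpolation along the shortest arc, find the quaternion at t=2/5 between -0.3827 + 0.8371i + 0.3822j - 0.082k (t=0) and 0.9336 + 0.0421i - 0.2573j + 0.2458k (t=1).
-0.7128 + 0.5579i + 0.3876j - 0.1747k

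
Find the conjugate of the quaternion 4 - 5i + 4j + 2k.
4 + 5i - 4j - 2k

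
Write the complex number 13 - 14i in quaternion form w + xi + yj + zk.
13 - 14i + 0j + 0k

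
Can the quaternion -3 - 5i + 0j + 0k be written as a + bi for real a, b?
Yes. The quaternion -3 - 5i has j- and k-coefficients y = z = 0, so it lies in the complex subalgebra spanned by 1 and i.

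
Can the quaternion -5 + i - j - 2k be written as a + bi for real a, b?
No. The quaternion -5 + i - j - 2k has j-coefficient y = -1 and k-coefficient z = -2, not both zero, so it does not lie in the complex subalgebra spanned by 1 and i.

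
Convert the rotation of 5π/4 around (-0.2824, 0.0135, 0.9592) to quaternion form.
-0.3827 - 0.2609i + 0.0125j + 0.8862k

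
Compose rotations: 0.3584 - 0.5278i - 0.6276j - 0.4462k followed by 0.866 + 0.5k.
0.5335 - 0.1433i - 0.8074j - 0.2072k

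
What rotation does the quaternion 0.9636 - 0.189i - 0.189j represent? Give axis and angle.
axis = (-√2/2, -√2/2, 0), θ = 31°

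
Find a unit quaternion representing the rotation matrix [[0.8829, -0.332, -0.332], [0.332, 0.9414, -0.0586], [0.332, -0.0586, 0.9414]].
0.9703 - 0.1711j + 0.1711k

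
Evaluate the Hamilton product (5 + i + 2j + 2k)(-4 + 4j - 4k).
-20 - 20i + 16j - 24k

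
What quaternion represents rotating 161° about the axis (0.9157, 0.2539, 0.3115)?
0.165 + 0.9031i + 0.2504j + 0.3072k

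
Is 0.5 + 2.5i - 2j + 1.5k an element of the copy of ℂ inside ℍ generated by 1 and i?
No. The quaternion 0.5 + 2.5i - 2j + 1.5k has j-coefficient y = -2 and k-coefficient z = 1.5, not both zero, so it does not lie in the complex subalgebra spanned by 1 and i.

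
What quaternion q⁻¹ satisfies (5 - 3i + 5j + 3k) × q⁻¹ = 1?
0.0735 + 0.0441i - 0.0735j - 0.0441k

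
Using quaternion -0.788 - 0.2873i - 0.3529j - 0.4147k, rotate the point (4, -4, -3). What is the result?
(1.048, 1.942, -6.011)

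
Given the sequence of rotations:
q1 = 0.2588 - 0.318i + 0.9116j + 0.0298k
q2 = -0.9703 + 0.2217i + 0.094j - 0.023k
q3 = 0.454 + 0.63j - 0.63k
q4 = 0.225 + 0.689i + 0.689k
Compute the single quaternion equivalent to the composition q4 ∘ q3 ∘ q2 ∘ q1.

q2 · q1 = -0.2656 + 0.3897i - 0.8595j + 0.1971k
q3 · q2 · q1 = 0.5451 - 0.2404i - 0.8031j + 0.0113k
q4 · q3 · q2 · q1 = 0.2805 + 0.8748i - 0.3541j - 0.1752k
0.2805 + 0.8748i - 0.3541j - 0.1752k


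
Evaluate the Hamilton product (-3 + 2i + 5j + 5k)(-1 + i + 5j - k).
-19 - 35i - 13j + 3k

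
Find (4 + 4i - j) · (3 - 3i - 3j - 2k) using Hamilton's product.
21 + 2i - 7j - 23k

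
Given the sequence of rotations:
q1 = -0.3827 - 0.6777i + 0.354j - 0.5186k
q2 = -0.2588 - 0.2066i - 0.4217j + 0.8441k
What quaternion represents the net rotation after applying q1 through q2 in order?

q2 · q1 = 0.5461 + 0.1743i - 0.6094j - 0.5477k
0.5461 + 0.1743i - 0.6094j - 0.5477k


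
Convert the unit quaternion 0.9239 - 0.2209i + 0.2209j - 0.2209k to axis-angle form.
axis = (-√3/3, √3/3, -√3/3), θ = π/4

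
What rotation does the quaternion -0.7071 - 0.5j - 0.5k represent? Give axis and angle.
axis = (0, -√2/2, -√2/2), θ = 3π/2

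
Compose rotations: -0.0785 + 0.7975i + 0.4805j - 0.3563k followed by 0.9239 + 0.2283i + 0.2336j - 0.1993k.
-0.4379 + 0.7314i + 0.348j - 0.3901k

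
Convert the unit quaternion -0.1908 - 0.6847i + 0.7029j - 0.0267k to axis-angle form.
axis = (-0.6975, 0.7161, -0.0272), θ = 202°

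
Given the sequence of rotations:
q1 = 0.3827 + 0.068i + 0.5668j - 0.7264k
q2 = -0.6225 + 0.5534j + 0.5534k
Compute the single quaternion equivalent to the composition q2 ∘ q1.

q2 · q1 = -0.1499 - 0.758i - 0.1034j + 0.6263k
-0.1499 - 0.758i - 0.1034j + 0.6263k


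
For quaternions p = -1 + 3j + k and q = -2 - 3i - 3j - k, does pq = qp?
No: pq = 12 + 3i - 6j + 8k ≠ 12 + 3i - 10k = qp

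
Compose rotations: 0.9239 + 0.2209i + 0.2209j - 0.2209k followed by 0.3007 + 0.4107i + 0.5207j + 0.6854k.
0.2235 + 0.1794i + 0.7896j + 0.5425k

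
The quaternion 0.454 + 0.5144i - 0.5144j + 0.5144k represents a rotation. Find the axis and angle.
axis = (√3/3, -√3/3, √3/3), θ = 126°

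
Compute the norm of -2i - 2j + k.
3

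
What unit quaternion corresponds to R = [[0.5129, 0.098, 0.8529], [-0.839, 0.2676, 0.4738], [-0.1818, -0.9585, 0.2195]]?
0.7071 - 0.5064i + 0.3658j - 0.3313k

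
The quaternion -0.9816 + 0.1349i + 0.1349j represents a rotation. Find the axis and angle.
axis = (√2/2, √2/2, 0), θ = 338°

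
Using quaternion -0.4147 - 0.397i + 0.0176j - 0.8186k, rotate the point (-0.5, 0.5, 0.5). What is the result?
(0.142, -0.839, 0.16)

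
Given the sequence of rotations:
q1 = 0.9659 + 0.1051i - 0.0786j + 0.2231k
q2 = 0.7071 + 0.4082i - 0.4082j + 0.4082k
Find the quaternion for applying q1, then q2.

q2 · q1 = 0.5169 + 0.4096i - 0.498j + 0.5629k
0.5169 + 0.4096i - 0.498j + 0.5629k


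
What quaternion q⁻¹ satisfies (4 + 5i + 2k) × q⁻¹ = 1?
0.0889 - 0.1111i - 0.0444k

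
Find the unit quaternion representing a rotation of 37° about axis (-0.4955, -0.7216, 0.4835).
0.9483 - 0.1572i - 0.229j + 0.1534k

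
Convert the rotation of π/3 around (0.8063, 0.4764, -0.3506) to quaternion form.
0.866 + 0.4032i + 0.2382j - 0.1753k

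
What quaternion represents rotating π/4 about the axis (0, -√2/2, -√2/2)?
0.9239 - 0.2706j - 0.2706k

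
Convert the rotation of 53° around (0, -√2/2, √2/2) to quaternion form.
0.8949 - 0.3155j + 0.3155k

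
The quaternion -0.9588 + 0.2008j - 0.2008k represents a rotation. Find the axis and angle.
axis = (0, √2/2, -√2/2), θ = 327°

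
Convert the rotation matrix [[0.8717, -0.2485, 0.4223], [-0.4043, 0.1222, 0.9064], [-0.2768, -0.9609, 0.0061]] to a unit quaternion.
0.7071 - 0.6602i + 0.2472j - 0.0551k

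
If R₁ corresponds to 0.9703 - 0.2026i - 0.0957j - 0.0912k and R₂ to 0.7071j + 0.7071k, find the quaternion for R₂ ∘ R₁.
0.1322 + 0.0032i + 0.5428j + 0.8294k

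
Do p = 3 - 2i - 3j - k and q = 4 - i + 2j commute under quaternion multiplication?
No: pq = 16 - 9i - 5j - 11k ≠ 16 - 13i - 7j + 3k = qp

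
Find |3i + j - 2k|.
√14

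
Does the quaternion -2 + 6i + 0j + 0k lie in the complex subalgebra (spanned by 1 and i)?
Yes. The quaternion -2 + 6i has j- and k-coefficients y = z = 0, so it lies in the complex subalgebra spanned by 1 and i.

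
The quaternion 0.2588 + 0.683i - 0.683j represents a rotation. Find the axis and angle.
axis = (√2/2, -√2/2, 0), θ = 5π/6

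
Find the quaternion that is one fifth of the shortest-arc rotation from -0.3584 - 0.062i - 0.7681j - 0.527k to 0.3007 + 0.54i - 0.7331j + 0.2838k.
-0.2404 + 0.0883i - 0.8819j - 0.3957k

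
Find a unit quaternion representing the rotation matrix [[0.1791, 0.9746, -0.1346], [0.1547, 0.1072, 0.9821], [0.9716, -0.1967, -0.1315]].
0.5373 - 0.5485i - 0.5147j - 0.3815k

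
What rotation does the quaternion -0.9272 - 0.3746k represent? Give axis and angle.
axis = (0, 0, -1), θ = 316°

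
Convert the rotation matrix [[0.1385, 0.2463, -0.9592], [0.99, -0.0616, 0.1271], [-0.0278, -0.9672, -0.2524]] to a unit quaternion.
-0.454 + 0.6026i + 0.5129j - 0.4095k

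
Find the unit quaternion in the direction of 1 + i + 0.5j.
0.6667 + 0.6667i + 0.3333j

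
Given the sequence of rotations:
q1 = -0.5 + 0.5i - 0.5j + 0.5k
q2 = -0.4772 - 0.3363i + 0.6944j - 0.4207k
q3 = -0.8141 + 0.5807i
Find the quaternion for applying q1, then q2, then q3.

q2 · q1 = 0.9643 + 0.0664i - 0.1508j - 0.2073k
q3 · q2 · q1 = -0.8236 + 0.5059i + 0.2431j + 0.0812k
-0.8236 + 0.5059i + 0.2431j + 0.0812k


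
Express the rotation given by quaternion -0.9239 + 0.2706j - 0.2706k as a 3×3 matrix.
[[0.7071, -0.5, -0.5], [0.5, 0.8536, -0.1464], [0.5, -0.1464, 0.8536]]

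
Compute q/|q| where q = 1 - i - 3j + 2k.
0.2582 - 0.2582i - 0.7746j + 0.5164k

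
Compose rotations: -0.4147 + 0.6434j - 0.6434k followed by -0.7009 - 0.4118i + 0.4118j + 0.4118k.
0.2907 - 0.3591i - 0.8867j + 0.0152k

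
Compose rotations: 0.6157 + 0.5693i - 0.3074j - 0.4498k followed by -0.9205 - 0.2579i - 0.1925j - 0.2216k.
-0.5788 - 0.6644i - 0.0777j + 0.4665k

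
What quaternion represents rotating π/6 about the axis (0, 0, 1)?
0.9659 + 0.2588k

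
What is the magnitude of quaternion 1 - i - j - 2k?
√7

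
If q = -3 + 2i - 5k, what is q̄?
-3 - 2i + 5k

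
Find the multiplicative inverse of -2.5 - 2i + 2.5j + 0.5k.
-0.1493 + 0.1194i - 0.1493j - 0.0299k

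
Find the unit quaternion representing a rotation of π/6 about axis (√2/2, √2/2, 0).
0.9659 + 0.183i + 0.183j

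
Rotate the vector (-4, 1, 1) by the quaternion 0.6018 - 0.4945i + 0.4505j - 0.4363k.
(0.2, 4.215, -0.44)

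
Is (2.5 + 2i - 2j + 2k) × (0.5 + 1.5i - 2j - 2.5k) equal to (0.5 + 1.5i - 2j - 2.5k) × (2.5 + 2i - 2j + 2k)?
No: pq = -0.75 + 13.75i + 2j - 6.25k ≠ -0.75 - 4.25i - 14j - 4.25k = qp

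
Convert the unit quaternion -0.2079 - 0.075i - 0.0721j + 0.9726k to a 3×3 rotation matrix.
[[-0.9023, 0.4152, -0.1159], [-0.3936, -0.9032, -0.1714], [-0.1759, -0.1091, 0.9784]]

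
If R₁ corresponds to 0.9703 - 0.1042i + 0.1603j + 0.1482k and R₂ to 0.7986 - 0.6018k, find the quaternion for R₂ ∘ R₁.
0.8641 + 0.0133i + 0.1907j - 0.4656k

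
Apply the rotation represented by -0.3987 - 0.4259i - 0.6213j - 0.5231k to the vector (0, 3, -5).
(-4.369, -1.282, 3.643)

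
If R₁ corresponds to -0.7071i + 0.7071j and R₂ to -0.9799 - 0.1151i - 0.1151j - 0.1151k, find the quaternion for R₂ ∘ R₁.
0.7743i - 0.6115j - 0.1628k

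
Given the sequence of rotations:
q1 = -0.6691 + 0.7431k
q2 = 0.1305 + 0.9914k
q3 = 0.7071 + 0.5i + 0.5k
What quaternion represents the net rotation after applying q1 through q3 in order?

q2 · q1 = -0.824 - 0.5664k
q3 · q2 · q1 = -0.2995 - 0.412i + 0.2832j - 0.8125k
-0.2995 - 0.412i + 0.2832j - 0.8125k


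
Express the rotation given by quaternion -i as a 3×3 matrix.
[[1, 0, 0], [0, -1, 0], [0, 0, -1]]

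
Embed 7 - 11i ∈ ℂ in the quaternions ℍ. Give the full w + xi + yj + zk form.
7 - 11i + 0j + 0k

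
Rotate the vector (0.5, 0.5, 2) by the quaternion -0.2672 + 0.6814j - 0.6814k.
(-1.339, -1.639, -0.139)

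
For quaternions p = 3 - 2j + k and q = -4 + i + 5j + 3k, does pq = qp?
No: pq = -5 - 8i + 24j + 7k ≠ -5 + 14i + 22j + 3k = qp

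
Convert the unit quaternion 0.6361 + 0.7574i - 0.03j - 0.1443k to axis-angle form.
axis = (0.9816, -0.0389, -0.187), θ = 101°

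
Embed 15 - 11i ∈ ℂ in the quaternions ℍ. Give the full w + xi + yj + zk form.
15 - 11i + 0j + 0k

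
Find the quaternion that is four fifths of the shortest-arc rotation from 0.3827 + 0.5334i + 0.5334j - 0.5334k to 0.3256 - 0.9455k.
0.361 + 0.1216i + 0.1216j - 0.9166k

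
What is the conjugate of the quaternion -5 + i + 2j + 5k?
-5 - i - 2j - 5k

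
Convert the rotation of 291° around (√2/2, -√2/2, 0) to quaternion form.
-0.8241 + 0.4005i - 0.4005j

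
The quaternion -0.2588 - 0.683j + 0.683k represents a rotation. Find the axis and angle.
axis = (0, -√2/2, √2/2), θ = 7π/6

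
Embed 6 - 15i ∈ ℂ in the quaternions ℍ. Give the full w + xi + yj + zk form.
6 - 15i + 0j + 0k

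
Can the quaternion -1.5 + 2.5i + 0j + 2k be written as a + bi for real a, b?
No. The quaternion -1.5 + 2.5i + 2k has j-coefficient y = 0 and k-coefficient z = 2, not both zero, so it does not lie in the complex subalgebra spanned by 1 and i.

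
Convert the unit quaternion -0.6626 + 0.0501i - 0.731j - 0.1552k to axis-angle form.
axis = (0.0669, -0.976, -0.2072), θ = 263°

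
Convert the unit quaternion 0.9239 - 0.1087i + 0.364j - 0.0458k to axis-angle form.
axis = (-0.2841, 0.9513, -0.1197), θ = π/4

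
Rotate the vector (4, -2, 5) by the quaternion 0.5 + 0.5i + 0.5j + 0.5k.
(5, 4, -2)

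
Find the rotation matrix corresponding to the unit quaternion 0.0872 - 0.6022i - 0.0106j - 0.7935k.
[[-0.2595, 0.1512, 0.9538], [-0.1256, -0.9846, 0.1218], [0.9575, -0.0882, 0.2745]]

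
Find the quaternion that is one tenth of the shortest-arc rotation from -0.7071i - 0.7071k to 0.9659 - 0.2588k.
0.1358 - 0.6821i - 0.7185k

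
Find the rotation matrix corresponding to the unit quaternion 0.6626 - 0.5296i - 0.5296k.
[[0.439, 0.7018, 0.561], [-0.7018, -0.1219, 0.7018], [0.561, -0.7018, 0.439]]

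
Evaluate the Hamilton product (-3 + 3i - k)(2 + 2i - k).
-13 + j + k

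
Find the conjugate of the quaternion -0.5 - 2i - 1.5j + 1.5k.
-0.5 + 2i + 1.5j - 1.5k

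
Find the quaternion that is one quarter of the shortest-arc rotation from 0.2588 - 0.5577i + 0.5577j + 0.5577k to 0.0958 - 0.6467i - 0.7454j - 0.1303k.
0.1974 - 0.2666i + 0.7687j + 0.5469k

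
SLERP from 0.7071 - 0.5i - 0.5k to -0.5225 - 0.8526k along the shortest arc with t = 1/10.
0.614 - 0.49i - 0.6188k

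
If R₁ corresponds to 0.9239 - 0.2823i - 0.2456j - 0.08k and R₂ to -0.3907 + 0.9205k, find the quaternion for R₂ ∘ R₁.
-0.2873 + 0.3364i - 0.1639j + 0.8817k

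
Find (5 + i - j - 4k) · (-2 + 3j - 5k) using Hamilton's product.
-27 + 15i + 22j - 14k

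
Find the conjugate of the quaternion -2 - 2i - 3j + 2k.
-2 + 2i + 3j - 2k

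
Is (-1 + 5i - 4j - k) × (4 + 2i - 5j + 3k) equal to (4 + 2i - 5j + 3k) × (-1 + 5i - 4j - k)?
No: pq = -31 + i - 28j - 24k ≠ -31 + 35i + 6j + 10k = qp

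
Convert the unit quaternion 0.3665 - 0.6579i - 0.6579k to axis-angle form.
axis = (-√2/2, 0, -√2/2), θ = 137°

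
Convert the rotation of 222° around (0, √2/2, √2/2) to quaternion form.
-0.3584 + 0.6601j + 0.6601k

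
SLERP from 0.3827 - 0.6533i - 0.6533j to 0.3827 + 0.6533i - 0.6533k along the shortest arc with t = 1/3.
0.1358 - 0.7978i - 0.5148j + 0.283k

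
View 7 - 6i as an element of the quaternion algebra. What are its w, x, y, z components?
7 - 6i + 0j + 0k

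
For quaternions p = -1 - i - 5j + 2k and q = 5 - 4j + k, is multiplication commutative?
No: pq = -27 - 2i - 20j + 13k ≠ -27 - 8i - 22j + 5k = qp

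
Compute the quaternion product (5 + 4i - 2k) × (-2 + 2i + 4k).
-10 + 2i - 20j + 24k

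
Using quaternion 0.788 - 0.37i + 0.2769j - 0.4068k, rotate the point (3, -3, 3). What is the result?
(2.451, -2.65, 3.738)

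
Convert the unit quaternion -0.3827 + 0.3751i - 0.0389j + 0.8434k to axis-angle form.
axis = (0.406, -0.0421, 0.9129), θ = 5π/4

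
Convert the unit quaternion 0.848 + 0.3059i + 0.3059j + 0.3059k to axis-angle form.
axis = (√3/3, √3/3, √3/3), θ = 64°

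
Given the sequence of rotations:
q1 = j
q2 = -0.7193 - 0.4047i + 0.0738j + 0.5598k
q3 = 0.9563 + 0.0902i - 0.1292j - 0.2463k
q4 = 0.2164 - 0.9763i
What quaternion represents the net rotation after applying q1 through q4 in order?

q2 · q1 = -0.0738 - 0.5598i - 0.7193j - 0.4047k
q3 · q2 · q1 = -0.2127 - 0.6669i - 0.5039j - 0.506k
q4 · q3 · q2 · q1 = -0.6971 + 0.0633i - 0.6031j + 0.3825k
-0.6971 + 0.0633i - 0.6031j + 0.3825k


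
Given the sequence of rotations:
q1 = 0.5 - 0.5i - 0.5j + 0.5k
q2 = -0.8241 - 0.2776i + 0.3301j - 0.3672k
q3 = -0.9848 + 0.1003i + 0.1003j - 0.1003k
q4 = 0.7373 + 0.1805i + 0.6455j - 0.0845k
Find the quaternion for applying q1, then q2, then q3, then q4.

q2 · q1 = -0.2022 + 0.2547i + 0.8995j - 0.2918k
q3 · q2 · q1 = 0.0541 - 0.2102i - 0.9024j + 0.3723k
q4 · q3 · q2 · q1 = 0.6918 + 0.0189i - 0.6799j + 0.2427k
0.6918 + 0.0189i - 0.6799j + 0.2427k


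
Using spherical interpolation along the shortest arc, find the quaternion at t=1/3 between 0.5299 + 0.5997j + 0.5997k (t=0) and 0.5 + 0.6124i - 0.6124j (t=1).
0.2058 - 0.2894i + 0.7897j + 0.5003k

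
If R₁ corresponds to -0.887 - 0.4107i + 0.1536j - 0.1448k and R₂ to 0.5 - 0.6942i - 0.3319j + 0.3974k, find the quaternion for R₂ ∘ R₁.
-0.6201 + 0.3974i + 0.1075j - 0.6678k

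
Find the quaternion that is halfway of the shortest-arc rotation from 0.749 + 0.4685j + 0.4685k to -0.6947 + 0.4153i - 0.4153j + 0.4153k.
0.8279 - 0.2382i + 0.5068j + 0.0305k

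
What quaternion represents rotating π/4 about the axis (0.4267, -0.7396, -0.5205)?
0.9239 + 0.1633i - 0.283j - 0.1992k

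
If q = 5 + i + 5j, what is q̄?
5 - i - 5j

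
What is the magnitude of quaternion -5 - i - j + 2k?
√31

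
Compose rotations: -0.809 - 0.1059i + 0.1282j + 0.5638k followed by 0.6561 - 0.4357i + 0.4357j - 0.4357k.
-0.3871 + 0.5845i + 0.0234j + 0.7127k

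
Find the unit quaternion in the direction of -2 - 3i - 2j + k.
-0.4714 - 0.7071i - 0.4714j + 0.2357k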